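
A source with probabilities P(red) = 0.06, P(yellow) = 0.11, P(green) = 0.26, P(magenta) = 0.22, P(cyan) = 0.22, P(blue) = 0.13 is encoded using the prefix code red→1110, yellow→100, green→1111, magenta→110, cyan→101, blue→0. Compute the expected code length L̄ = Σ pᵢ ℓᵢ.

L̄ = Σ pᵢ·ℓᵢ = 0.06·4 + 0.11·3 + 0.26·4 + 0.22·3 + 0.22·3 + 0.13·1 = 3.06 bits/symbol.

3.06 bits/symbol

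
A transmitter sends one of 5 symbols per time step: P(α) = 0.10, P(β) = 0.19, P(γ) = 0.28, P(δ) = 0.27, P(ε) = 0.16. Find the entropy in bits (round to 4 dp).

H = −Σ pᵢ log₂ pᵢ.
−0.10·log₂(0.10) = 0.3322
−0.19·log₂(0.19) = 0.4552
−0.28·log₂(0.28) = 0.5142
−0.27·log₂(0.27) = 0.5100
−0.16·log₂(0.16) = 0.4230
Sum ≈ 2.2347 → 2.2347 bits.

2.2347 bits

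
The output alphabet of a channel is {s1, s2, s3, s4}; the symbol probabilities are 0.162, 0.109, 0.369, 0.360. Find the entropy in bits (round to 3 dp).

1.835 bits

H = −Σ pᵢ log₂ pᵢ.
−0.162·log₂(0.162) = 0.4254
−0.109·log₂(0.109) = 0.3485
−0.369·log₂(0.369) = 0.5307
−0.360·log₂(0.360) = 0.5306
Sum ≈ 1.8353 → 1.835 bits.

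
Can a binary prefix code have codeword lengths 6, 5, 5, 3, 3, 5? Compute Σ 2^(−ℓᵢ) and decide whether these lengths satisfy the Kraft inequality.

With common denominator 2^6 = 64: Σ 2^(−ℓᵢ) = 1/64 + 2/64 + 2/64 + 8/64 + 8/64 + 2/64 = 23/64 = 0.359375.
Kraft's inequality requires Σ ≤ 1; here Σ = 0.359375 ≤ 1, so such a prefix code exists.

0.359375; yes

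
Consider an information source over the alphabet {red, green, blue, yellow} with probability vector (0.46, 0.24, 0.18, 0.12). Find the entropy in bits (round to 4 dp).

H = −Σ pᵢ log₂ pᵢ.
−0.46·log₂(0.46) = 0.5153
−0.24·log₂(0.24) = 0.4941
−0.18·log₂(0.18) = 0.4453
−0.12·log₂(0.12) = 0.3671
Sum ≈ 1.8218 → 1.8218 bits.

1.8218 bits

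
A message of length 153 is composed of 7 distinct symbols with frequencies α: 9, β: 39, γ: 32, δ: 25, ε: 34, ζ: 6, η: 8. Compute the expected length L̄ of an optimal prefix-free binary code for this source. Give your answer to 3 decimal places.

2.556 bits/symbol

Probabilities are the counts divided by 153.
Repeatedly combine the two least-probable nodes; the expected code length is the sum of the merged weights.
merge 2/51 + 8/153 → 14/153
merge 1/17 + 14/153 → 23/153
merge 23/153 + 25/153 → 16/51
merge 32/153 + 2/9 → 22/51
merge 13/51 + 16/51 → 29/51
merge 22/51 + 29/51 → 1
L = 14/153 + 23/153 + 16/51 + 22/51 + 29/51 + 1 = 23/9 ≈ 2.556 bits/symbol.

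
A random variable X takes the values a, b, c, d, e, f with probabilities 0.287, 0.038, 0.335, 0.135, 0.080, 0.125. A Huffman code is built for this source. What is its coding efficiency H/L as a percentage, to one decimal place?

96.6%

Entropy H = −Σ p log₂ p ≈ 2.2812 bits.
Huffman merges: 19/500+2/25→59/500; 59/500+1/8→243/1000; 27/200+243/1000→189/500; 287/1000+67/200→311/500; 189/500+311/500→1. L = 2361/1000 ≈ 2.3610.
Efficiency = H/L = 2.2812/2.3610 = 96.6%.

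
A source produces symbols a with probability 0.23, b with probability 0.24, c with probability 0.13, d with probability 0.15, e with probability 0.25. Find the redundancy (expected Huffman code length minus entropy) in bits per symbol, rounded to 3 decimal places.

0.005 bits

Entropy H = −Σ p log₂ p ≈ 2.2750 bits.
Huffman merges: 13/100+3/20→7/25; 23/100+6/25→47/100; 1/4+7/25→53/100; 47/100+53/100→1. L = 57/25 ≈ 2.2800.
L − H = 2.2800 − 2.2750 = 0.005 bits.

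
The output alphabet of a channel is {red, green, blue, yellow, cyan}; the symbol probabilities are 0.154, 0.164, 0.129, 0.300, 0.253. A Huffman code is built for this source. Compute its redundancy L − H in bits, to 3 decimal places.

Entropy H = −Σ p log₂ p ≈ 2.2473 bits.
Huffman merges: 129/1000+77/500→283/1000; 41/250+253/1000→417/1000; 283/1000+3/10→583/1000; 417/1000+583/1000→1. L = 2283/1000 ≈ 2.2830.
L − H = 2.2830 − 2.2473 = 0.036 bits.

0.036 bits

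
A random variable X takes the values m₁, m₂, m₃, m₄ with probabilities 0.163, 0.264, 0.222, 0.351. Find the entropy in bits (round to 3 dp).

H = −Σ pᵢ log₂ pᵢ.
−0.163·log₂(0.163) = 0.4266
−0.264·log₂(0.264) = 0.5072
−0.222·log₂(0.222) = 0.4820
−0.351·log₂(0.351) = 0.5302
Sum ≈ 1.9460 → 1.946 bits.

1.946 bits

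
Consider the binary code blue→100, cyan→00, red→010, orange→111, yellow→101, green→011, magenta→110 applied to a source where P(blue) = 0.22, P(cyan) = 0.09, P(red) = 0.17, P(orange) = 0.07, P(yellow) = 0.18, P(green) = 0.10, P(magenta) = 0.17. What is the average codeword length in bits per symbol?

2.91 bits/symbol

L̄ = Σ pᵢ·ℓᵢ = 0.22·3 + 0.09·2 + 0.17·3 + 0.07·3 + 0.18·3 + 0.10·3 + 0.17·3 = 2.91 bits/symbol.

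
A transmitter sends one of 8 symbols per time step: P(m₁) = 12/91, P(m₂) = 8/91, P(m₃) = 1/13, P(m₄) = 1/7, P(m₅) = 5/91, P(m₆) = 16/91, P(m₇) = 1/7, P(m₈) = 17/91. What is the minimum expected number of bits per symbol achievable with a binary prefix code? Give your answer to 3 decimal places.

Repeatedly combine the two least-probable nodes; the expected code length is the sum of the merged weights.
merge 5/91 + 1/13 → 12/91
merge 8/91 + 12/91 → 20/91
merge 12/91 + 1/7 → 25/91
merge 1/7 + 16/91 → 29/91
merge 17/91 + 20/91 → 37/91
merge 25/91 + 29/91 → 54/91
merge 37/91 + 54/91 → 1
L = 12/91 + 20/91 + 25/91 + 29/91 + 37/91 + 54/91 + 1 = 268/91 ≈ 2.945 bits/symbol.

2.945 bits/symbol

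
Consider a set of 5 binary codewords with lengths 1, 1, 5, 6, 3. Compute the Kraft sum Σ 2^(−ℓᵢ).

1.171875

With common denominator 2^6 = 64: Σ 2^(−ℓᵢ) = 32/64 + 32/64 + 2/64 + 1/64 + 8/64 = 75/64 = 1.171875.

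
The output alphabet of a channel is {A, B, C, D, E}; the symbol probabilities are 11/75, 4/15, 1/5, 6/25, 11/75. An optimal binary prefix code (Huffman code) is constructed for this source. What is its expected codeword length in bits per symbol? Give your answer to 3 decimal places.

2.293 bits/symbol

Repeatedly combine the two least-probable nodes; the expected code length is the sum of the merged weights.
merge 11/75 + 11/75 → 22/75
merge 1/5 + 6/25 → 11/25
merge 4/15 + 22/75 → 14/25
merge 11/25 + 14/25 → 1
L = 22/75 + 11/25 + 14/25 + 1 = 172/75 ≈ 2.293 bits/symbol.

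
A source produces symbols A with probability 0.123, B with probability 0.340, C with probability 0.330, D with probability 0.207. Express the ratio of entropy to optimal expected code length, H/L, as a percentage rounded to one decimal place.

Entropy H = −Σ p log₂ p ≈ 1.8992 bits.
Huffman merges: 123/1000+207/1000→33/100; 33/100+33/100→33/50; 17/50+33/50→1. L = 199/100 ≈ 1.9900.
Efficiency = H/L = 1.8992/1.9900 = 95.4%.

95.4%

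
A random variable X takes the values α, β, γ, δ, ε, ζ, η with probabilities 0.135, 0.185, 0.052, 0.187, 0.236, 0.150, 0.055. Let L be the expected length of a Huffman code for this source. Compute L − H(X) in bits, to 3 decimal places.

0.037 bits

Entropy H = −Σ p log₂ p ≈ 2.6468 bits.
Huffman merges: 13/250+11/200→107/1000; 107/1000+27/200→121/500; 3/20+37/200→67/200; 187/1000+59/250→423/1000; 121/500+67/200→577/1000; 423/1000+577/1000→1. L = 671/250 ≈ 2.6840.
L − H = 2.6840 − 2.6468 = 0.037 bits.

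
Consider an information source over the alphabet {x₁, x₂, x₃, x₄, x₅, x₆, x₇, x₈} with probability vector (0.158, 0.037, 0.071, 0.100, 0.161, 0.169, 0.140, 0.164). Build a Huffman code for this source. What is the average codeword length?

Repeatedly combine the two least-probable nodes; the expected code length is the sum of the merged weights.
merge 37/1000 + 71/1000 → 27/250
merge 1/10 + 27/250 → 26/125
merge 7/50 + 79/500 → 149/500
merge 161/1000 + 41/250 → 13/40
merge 169/1000 + 26/125 → 377/1000
merge 149/500 + 13/40 → 623/1000
merge 377/1000 + 623/1000 → 1
L = 27/250 + 26/125 + 149/500 + 13/40 + 377/1000 + 623/1000 + 1 = 2939/1000 = 2.939 bits/symbol.

2.939 bits/symbol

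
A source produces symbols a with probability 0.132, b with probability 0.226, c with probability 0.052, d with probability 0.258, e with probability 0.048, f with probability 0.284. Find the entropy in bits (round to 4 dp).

H = −Σ pᵢ log₂ pᵢ.
−0.132·log₂(0.132) = 0.3856
−0.226·log₂(0.226) = 0.4849
−0.052·log₂(0.052) = 0.2218
−0.258·log₂(0.258) = 0.5043
−0.048·log₂(0.048) = 0.2103
−0.284·log₂(0.284) = 0.5158
Sum ≈ 2.3226 → 2.3226 bits.

2.3226 bits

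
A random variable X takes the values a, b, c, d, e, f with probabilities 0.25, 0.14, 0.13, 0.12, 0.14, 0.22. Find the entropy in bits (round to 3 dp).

H = −Σ pᵢ log₂ pᵢ.
−0.25·log₂(0.25) = 0.5000
−0.14·log₂(0.14) = 0.3971
−0.13·log₂(0.13) = 0.3826
−0.12·log₂(0.12) = 0.3671
−0.14·log₂(0.14) = 0.3971
−0.22·log₂(0.22) = 0.4806
Sum ≈ 2.5245 → 2.525 bits.

2.525 bits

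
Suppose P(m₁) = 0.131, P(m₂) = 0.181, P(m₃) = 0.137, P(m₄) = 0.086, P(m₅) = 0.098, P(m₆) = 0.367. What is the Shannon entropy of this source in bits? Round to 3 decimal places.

H = −Σ pᵢ log₂ pᵢ.
−0.131·log₂(0.131) = 0.3841
−0.181·log₂(0.181) = 0.4463
−0.137·log₂(0.137) = 0.3929
−0.086·log₂(0.086) = 0.3044
−0.098·log₂(0.098) = 0.3284
−0.367·log₂(0.367) = 0.5307
Sum ≈ 2.3869 → 2.387 bits.

2.387 bits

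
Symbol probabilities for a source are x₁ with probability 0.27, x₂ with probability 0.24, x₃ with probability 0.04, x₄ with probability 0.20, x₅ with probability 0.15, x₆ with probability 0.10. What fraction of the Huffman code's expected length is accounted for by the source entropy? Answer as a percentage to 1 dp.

98.6%

Entropy H = −Σ p log₂ p ≈ 2.3970 bits.
Huffman merges: 1/25+1/10→7/50; 7/50+3/20→29/100; 1/5+6/25→11/25; 27/100+29/100→14/25; 11/25+14/25→1. L = 243/100 ≈ 2.4300.
Efficiency = H/L = 2.3970/2.4300 = 98.6%.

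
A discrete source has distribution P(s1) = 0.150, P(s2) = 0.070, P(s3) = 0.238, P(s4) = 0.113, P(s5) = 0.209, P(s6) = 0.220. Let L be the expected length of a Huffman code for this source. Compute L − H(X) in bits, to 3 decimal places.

0.036 bits

Entropy H = −Σ p log₂ p ≈ 2.4800 bits.
Huffman merges: 7/100+113/1000→183/1000; 3/20+183/1000→333/1000; 209/1000+11/50→429/1000; 119/500+333/1000→571/1000; 429/1000+571/1000→1. L = 629/250 ≈ 2.5160.
L − H = 2.5160 − 2.4800 = 0.036 bits.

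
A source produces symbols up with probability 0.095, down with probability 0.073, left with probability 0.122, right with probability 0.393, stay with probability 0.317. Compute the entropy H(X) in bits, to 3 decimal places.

H = −Σ pᵢ log₂ pᵢ.
−0.095·log₂(0.095) = 0.3226
−0.073·log₂(0.073) = 0.2756
−0.122·log₂(0.122) = 0.3703
−0.393·log₂(0.393) = 0.5295
−0.317·log₂(0.317) = 0.5254
Sum ≈ 2.0235 → 2.023 bits.

2.023 bits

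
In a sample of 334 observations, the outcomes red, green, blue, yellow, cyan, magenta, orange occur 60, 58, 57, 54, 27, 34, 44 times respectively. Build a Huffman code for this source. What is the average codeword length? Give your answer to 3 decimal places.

Probabilities are the counts divided by 334.
Repeatedly combine the two least-probable nodes; the expected code length is the sum of the merged weights.
merge 27/334 + 17/167 → 61/334
merge 22/167 + 27/167 → 49/167
merge 57/334 + 29/167 → 115/334
merge 30/167 + 61/334 → 121/334
merge 49/167 + 115/334 → 213/334
merge 121/334 + 213/334 → 1
L = 61/334 + 49/167 + 115/334 + 121/334 + 213/334 + 1 = 471/167 ≈ 2.820 bits/symbol.

2.820 bits/symbol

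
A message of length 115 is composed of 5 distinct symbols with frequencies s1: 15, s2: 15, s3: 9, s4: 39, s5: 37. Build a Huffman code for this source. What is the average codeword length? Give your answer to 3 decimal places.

Probabilities are the counts divided by 115.
Repeatedly combine the two least-probable nodes; the expected code length is the sum of the merged weights.
merge 9/115 + 3/23 → 24/115
merge 3/23 + 24/115 → 39/115
merge 37/115 + 39/115 → 76/115
merge 39/115 + 76/115 → 1
L = 24/115 + 39/115 + 76/115 + 1 = 254/115 ≈ 2.209 bits/symbol.

2.209 bits/symbol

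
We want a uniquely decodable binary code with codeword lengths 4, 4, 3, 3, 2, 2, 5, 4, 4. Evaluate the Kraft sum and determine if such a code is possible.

With common denominator 2^5 = 32: Σ 2^(−ℓᵢ) = 2/32 + 2/32 + 4/32 + 4/32 + 8/32 + 8/32 + 1/32 + 2/32 + 2/32 = 33/32 = 1.03125.
Kraft's inequality requires Σ ≤ 1; here Σ = 1.03125 > 1, so no such prefix code exists.

1.03125; no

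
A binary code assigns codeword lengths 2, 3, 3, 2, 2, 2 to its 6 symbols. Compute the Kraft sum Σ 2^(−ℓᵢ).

With common denominator 2^3 = 8: Σ 2^(−ℓᵢ) = 2/8 + 1/8 + 1/8 + 2/8 + 2/8 + 2/8 = 10/8 = 1.25.

1.25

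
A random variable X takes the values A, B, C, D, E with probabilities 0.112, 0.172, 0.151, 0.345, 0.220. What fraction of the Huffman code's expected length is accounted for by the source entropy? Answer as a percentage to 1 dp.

97.8%

Entropy H = −Σ p log₂ p ≈ 2.2126 bits.
Huffman merges: 14/125+151/1000→263/1000; 43/250+11/50→49/125; 263/1000+69/200→76/125; 49/125+76/125→1. L = 2263/1000 ≈ 2.2630.
Efficiency = H/L = 2.2126/2.2630 = 97.8%.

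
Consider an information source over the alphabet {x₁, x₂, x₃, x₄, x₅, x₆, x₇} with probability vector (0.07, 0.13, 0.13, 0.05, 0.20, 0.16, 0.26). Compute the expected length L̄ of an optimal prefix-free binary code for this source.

2.66 bits/symbol

Repeatedly combine the two least-probable nodes; the expected code length is the sum of the merged weights.
merge 1/20 + 7/100 → 3/25
merge 3/25 + 13/100 → 1/4
merge 13/100 + 4/25 → 29/100
merge 1/5 + 1/4 → 9/20
merge 13/50 + 29/100 → 11/20
merge 9/20 + 11/20 → 1
L = 3/25 + 1/4 + 29/100 + 9/20 + 11/20 + 1 = 133/50 = 2.66 bits/symbol.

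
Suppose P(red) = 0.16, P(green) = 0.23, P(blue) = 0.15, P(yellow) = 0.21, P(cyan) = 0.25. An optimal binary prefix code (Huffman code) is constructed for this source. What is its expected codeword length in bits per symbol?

2.31 bits/symbol

Repeatedly combine the two least-probable nodes; the expected code length is the sum of the merged weights.
merge 3/20 + 4/25 → 31/100
merge 21/100 + 23/100 → 11/25
merge 1/4 + 31/100 → 14/25
merge 11/25 + 14/25 → 1
L = 31/100 + 11/25 + 14/25 + 1 = 231/100 = 2.31 bits/symbol.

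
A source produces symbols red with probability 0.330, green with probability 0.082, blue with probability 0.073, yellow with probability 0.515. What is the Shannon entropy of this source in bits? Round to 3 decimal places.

H = −Σ pᵢ log₂ pᵢ.
−0.330·log₂(0.330) = 0.5278
−0.082·log₂(0.082) = 0.2959
−0.073·log₂(0.073) = 0.2756
−0.515·log₂(0.515) = 0.4930
Sum ≈ 1.5924 → 1.592 bits.

1.592 bits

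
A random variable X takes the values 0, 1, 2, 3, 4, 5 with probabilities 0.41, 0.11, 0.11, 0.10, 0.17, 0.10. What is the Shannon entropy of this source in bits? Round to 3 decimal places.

H = −Σ pᵢ log₂ pᵢ.
−0.41·log₂(0.41) = 0.5274
−0.11·log₂(0.11) = 0.3503
−0.11·log₂(0.11) = 0.3503
−0.10·log₂(0.10) = 0.3322
−0.17·log₂(0.17) = 0.4346
−0.10·log₂(0.10) = 0.3322
Sum ≈ 2.3269 → 2.327 bits.

2.327 bits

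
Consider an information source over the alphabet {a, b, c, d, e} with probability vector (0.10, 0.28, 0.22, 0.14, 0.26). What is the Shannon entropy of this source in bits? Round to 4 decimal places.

2.2294 bits

H = −Σ pᵢ log₂ pᵢ.
−0.10·log₂(0.10) = 0.3322
−0.28·log₂(0.28) = 0.5142
−0.22·log₂(0.22) = 0.4806
−0.14·log₂(0.14) = 0.3971
−0.26·log₂(0.26) = 0.5053
Sum ≈ 2.2294 → 2.2294 bits.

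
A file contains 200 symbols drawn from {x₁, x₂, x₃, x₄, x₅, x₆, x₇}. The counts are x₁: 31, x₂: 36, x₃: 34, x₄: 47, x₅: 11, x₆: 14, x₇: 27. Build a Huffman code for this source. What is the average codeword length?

2.71 bits/symbol

Probabilities are the counts divided by 200.
Repeatedly combine the two least-probable nodes; the expected code length is the sum of the merged weights.
merge 11/200 + 7/100 → 1/8
merge 1/8 + 27/200 → 13/50
merge 31/200 + 17/100 → 13/40
merge 9/50 + 47/200 → 83/200
merge 13/50 + 13/40 → 117/200
merge 83/200 + 117/200 → 1
L = 1/8 + 13/50 + 13/40 + 83/200 + 117/200 + 1 = 271/100 = 2.71 bits/symbol.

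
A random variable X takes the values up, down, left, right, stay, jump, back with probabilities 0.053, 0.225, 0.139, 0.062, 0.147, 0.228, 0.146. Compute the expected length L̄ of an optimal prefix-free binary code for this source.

Repeatedly combine the two least-probable nodes; the expected code length is the sum of the merged weights.
merge 53/1000 + 31/500 → 23/200
merge 23/200 + 139/1000 → 127/500
merge 73/500 + 147/1000 → 293/1000
merge 9/40 + 57/250 → 453/1000
merge 127/500 + 293/1000 → 547/1000
merge 453/1000 + 547/1000 → 1
L = 23/200 + 127/500 + 293/1000 + 453/1000 + 547/1000 + 1 = 1331/500 = 2.662 bits/symbol.

2.662 bits/symbol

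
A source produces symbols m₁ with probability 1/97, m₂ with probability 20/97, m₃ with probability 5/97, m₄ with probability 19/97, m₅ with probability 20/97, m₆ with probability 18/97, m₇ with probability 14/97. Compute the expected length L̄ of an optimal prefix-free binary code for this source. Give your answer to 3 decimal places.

2.649 bits/symbol

Repeatedly combine the two least-probable nodes; the expected code length is the sum of the merged weights.
merge 1/97 + 5/97 → 6/97
merge 6/97 + 14/97 → 20/97
merge 18/97 + 19/97 → 37/97
merge 20/97 + 20/97 → 40/97
merge 20/97 + 37/97 → 57/97
merge 40/97 + 57/97 → 1
L = 6/97 + 20/97 + 37/97 + 40/97 + 57/97 + 1 = 257/97 ≈ 2.649 bits/symbol.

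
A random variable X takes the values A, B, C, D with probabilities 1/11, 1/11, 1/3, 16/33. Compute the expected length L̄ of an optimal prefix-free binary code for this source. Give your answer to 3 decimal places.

1.697 bits/symbol

Repeatedly combine the two least-probable nodes; the expected code length is the sum of the merged weights.
merge 1/11 + 1/11 → 2/11
merge 2/11 + 1/3 → 17/33
merge 16/33 + 17/33 → 1
L = 2/11 + 17/33 + 1 = 56/33 ≈ 1.697 bits/symbol.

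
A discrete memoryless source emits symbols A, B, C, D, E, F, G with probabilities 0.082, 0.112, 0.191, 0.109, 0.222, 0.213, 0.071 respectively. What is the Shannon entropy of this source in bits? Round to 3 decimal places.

2.683 bits

H = −Σ pᵢ log₂ pᵢ.
−0.082·log₂(0.082) = 0.2959
−0.112·log₂(0.112) = 0.3537
−0.191·log₂(0.191) = 0.4562
−0.109·log₂(0.109) = 0.3485
−0.222·log₂(0.222) = 0.4820
−0.213·log₂(0.213) = 0.4752
−0.071·log₂(0.071) = 0.2709
Sum ≈ 2.6825 → 2.683 bits.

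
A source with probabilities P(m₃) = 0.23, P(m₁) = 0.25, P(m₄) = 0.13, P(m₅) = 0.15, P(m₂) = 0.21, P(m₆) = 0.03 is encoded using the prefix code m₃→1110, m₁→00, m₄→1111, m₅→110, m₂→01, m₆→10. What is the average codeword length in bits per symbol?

2.87 bits/symbol

L̄ = Σ pᵢ·ℓᵢ = 0.23·4 + 0.25·2 + 0.13·4 + 0.15·3 + 0.21·2 + 0.03·2 = 2.87 bits/symbol.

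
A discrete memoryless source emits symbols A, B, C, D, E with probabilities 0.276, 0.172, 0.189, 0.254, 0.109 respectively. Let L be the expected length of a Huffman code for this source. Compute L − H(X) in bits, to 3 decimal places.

0.027 bits

Entropy H = −Σ p log₂ p ≈ 2.2544 bits.
Huffman merges: 109/1000+43/250→281/1000; 189/1000+127/500→443/1000; 69/250+281/1000→557/1000; 443/1000+557/1000→1. L = 2281/1000 ≈ 2.2810.
L − H = 2.2810 − 2.2544 = 0.027 bits.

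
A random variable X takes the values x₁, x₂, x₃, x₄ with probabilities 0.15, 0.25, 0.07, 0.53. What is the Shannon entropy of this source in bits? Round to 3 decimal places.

1.665 bits

H = −Σ pᵢ log₂ pᵢ.
−0.15·log₂(0.15) = 0.4105
−0.25·log₂(0.25) = 0.5000
−0.07·log₂(0.07) = 0.2686
−0.53·log₂(0.53) = 0.4854
Sum ≈ 1.6645 → 1.665 bits.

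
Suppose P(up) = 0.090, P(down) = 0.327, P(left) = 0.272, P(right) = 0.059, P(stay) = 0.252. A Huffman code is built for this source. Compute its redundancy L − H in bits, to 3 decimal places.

0.056 bits

Entropy H = −Σ p log₂ p ≈ 2.0929 bits.
Huffman merges: 59/1000+9/100→149/1000; 149/1000+63/250→401/1000; 34/125+327/1000→599/1000; 401/1000+599/1000→1. L = 2149/1000 ≈ 2.1490.
L − H = 2.1490 − 2.0929 = 0.056 bits.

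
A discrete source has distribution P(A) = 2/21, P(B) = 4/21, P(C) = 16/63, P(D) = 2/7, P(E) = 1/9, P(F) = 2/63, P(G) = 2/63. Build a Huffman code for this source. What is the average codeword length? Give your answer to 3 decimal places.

2.492 bits/symbol

Repeatedly combine the two least-probable nodes; the expected code length is the sum of the merged weights.
merge 2/63 + 2/63 → 4/63
merge 4/63 + 2/21 → 10/63
merge 1/9 + 10/63 → 17/63
merge 4/21 + 16/63 → 4/9
merge 17/63 + 2/7 → 5/9
merge 4/9 + 5/9 → 1
L = 4/63 + 10/63 + 17/63 + 4/9 + 5/9 + 1 = 157/63 ≈ 2.492 bits/symbol.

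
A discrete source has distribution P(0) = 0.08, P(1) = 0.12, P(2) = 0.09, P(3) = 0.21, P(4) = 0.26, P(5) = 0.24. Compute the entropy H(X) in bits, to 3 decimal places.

2.443 bits

H = −Σ pᵢ log₂ pᵢ.
−0.08·log₂(0.08) = 0.2915
−0.12·log₂(0.12) = 0.3671
−0.09·log₂(0.09) = 0.3127
−0.21·log₂(0.21) = 0.4728
−0.26·log₂(0.26) = 0.5053
−0.24·log₂(0.24) = 0.4941
Sum ≈ 2.4435 → 2.443 bits.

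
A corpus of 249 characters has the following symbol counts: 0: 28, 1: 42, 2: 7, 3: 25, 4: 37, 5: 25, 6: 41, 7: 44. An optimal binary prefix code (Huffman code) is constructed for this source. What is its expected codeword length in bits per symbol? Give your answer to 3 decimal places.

2.952 bits/symbol

Probabilities are the counts divided by 249.
Repeatedly combine the two least-probable nodes; the expected code length is the sum of the merged weights.
merge 7/249 + 25/249 → 32/249
merge 25/249 + 28/249 → 53/249
merge 32/249 + 37/249 → 23/83
merge 41/249 + 14/83 → 1/3
merge 44/249 + 53/249 → 97/249
merge 23/83 + 1/3 → 152/249
merge 97/249 + 152/249 → 1
L = 32/249 + 53/249 + 23/83 + 1/3 + 97/249 + 152/249 + 1 = 245/83 ≈ 2.952 bits/symbol.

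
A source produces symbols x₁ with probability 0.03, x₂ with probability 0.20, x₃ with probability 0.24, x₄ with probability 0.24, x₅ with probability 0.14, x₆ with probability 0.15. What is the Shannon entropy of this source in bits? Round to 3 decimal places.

H = −Σ pᵢ log₂ pᵢ.
−0.03·log₂(0.03) = 0.1518
−0.20·log₂(0.20) = 0.4644
−0.24·log₂(0.24) = 0.4941
−0.24·log₂(0.24) = 0.4941
−0.14·log₂(0.14) = 0.3971
−0.15·log₂(0.15) = 0.4105
Sum ≈ 2.4121 → 2.412 bits.

2.412 bits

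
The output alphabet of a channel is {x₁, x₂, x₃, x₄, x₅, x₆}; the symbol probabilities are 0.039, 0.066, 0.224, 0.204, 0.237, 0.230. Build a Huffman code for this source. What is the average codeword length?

Repeatedly combine the two least-probable nodes; the expected code length is the sum of the merged weights.
merge 39/1000 + 33/500 → 21/200
merge 21/200 + 51/250 → 309/1000
merge 28/125 + 23/100 → 227/500
merge 237/1000 + 309/1000 → 273/500
merge 227/500 + 273/500 → 1
L = 21/200 + 309/1000 + 227/500 + 273/500 + 1 = 1207/500 = 2.414 bits/symbol.

2.414 bits/symbol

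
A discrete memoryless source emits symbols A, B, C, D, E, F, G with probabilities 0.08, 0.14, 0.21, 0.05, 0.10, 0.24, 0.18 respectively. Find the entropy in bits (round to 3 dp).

2.649 bits

H = −Σ pᵢ log₂ pᵢ.
−0.08·log₂(0.08) = 0.2915
−0.14·log₂(0.14) = 0.3971
−0.21·log₂(0.21) = 0.4728
−0.05·log₂(0.05) = 0.2161
−0.10·log₂(0.10) = 0.3322
−0.24·log₂(0.24) = 0.4941
−0.18·log₂(0.18) = 0.4453
Sum ≈ 2.6492 → 2.649 bits.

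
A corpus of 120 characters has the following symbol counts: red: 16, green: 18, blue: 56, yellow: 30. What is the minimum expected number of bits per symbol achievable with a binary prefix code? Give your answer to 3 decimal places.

Probabilities are the counts divided by 120.
Repeatedly combine the two least-probable nodes; the expected code length is the sum of the merged weights.
merge 2/15 + 3/20 → 17/60
merge 1/4 + 17/60 → 8/15
merge 7/15 + 8/15 → 1
L = 17/60 + 8/15 + 1 = 109/60 ≈ 1.817 bits/symbol.

1.817 bits/symbol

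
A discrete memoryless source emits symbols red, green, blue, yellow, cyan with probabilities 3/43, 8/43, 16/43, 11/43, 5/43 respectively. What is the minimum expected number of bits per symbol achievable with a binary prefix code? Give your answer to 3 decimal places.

Repeatedly combine the two least-probable nodes; the expected code length is the sum of the merged weights.
merge 3/43 + 5/43 → 8/43
merge 8/43 + 8/43 → 16/43
merge 11/43 + 16/43 → 27/43
merge 16/43 + 27/43 → 1
L = 8/43 + 16/43 + 27/43 + 1 = 94/43 ≈ 2.186 bits/symbol.

2.186 bits/symbol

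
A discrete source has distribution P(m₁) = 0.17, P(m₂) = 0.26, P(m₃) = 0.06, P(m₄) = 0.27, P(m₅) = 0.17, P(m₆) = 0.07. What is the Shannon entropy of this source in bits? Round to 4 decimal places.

2.3966 bits

H = −Σ pᵢ log₂ pᵢ.
−0.17·log₂(0.17) = 0.4346
−0.26·log₂(0.26) = 0.5053
−0.06·log₂(0.06) = 0.2435
−0.27·log₂(0.27) = 0.5100
−0.17·log₂(0.17) = 0.4346
−0.07·log₂(0.07) = 0.2686
Sum ≈ 2.3966 → 2.3966 bits.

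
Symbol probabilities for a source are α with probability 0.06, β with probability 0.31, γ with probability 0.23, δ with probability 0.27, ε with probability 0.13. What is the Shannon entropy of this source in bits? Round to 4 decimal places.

2.1477 bits

H = −Σ pᵢ log₂ pᵢ.
−0.06·log₂(0.06) = 0.2435
−0.31·log₂(0.31) = 0.5238
−0.23·log₂(0.23) = 0.4877
−0.27·log₂(0.27) = 0.5100
−0.13·log₂(0.13) = 0.3826
Sum ≈ 2.1477 → 2.1477 bits.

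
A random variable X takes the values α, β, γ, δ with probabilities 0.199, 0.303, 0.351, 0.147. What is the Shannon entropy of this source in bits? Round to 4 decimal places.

1.9222 bits

H = −Σ pᵢ log₂ pᵢ.
−0.199·log₂(0.199) = 0.4635
−0.303·log₂(0.303) = 0.5220
−0.351·log₂(0.351) = 0.5302
−0.147·log₂(0.147) = 0.4066
Sum ≈ 1.9222 → 1.9222 bits.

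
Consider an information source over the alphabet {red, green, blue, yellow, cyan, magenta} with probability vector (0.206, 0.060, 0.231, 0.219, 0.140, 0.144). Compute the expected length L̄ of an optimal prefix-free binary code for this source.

2.544 bits/symbol

Repeatedly combine the two least-probable nodes; the expected code length is the sum of the merged weights.
merge 3/50 + 7/50 → 1/5
merge 18/125 + 1/5 → 43/125
merge 103/500 + 219/1000 → 17/40
merge 231/1000 + 43/125 → 23/40
merge 17/40 + 23/40 → 1
L = 1/5 + 43/125 + 17/40 + 23/40 + 1 = 318/125 = 2.544 bits/symbol.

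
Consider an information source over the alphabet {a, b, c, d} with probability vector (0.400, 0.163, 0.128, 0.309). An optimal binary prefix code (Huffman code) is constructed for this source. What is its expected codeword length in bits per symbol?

Repeatedly combine the two least-probable nodes; the expected code length is the sum of the merged weights.
merge 16/125 + 163/1000 → 291/1000
merge 291/1000 + 309/1000 → 3/5
merge 2/5 + 3/5 → 1
L = 291/1000 + 3/5 + 1 = 1891/1000 = 1.891 bits/symbol.

1.891 bits/symbol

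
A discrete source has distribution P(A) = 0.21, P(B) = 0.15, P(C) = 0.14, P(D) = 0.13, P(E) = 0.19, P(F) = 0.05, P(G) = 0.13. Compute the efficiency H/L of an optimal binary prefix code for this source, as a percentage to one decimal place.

Entropy H = −Σ p log₂ p ≈ 2.7171 bits.
Huffman merges: 1/20+13/100→9/50; 13/100+7/50→27/100; 3/20+9/50→33/100; 19/100+21/100→2/5; 27/100+33/100→3/5; 2/5+3/5→1. L = 139/50 ≈ 2.7800.
Efficiency = H/L = 2.7171/2.7800 = 97.7%.

97.7%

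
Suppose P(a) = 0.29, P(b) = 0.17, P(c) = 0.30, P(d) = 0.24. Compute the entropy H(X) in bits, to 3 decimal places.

H = −Σ pᵢ log₂ pᵢ.
−0.29·log₂(0.29) = 0.5179
−0.17·log₂(0.17) = 0.4346
−0.30·log₂(0.30) = 0.5211
−0.24·log₂(0.24) = 0.4941
Sum ≈ 1.9677 → 1.968 bits.

1.968 bits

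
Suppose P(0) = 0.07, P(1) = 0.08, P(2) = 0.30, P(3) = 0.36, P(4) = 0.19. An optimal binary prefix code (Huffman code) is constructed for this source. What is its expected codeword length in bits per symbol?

2.13 bits/symbol

Repeatedly combine the two least-probable nodes; the expected code length is the sum of the merged weights.
merge 7/100 + 2/25 → 3/20
merge 3/20 + 19/100 → 17/50
merge 3/10 + 17/50 → 16/25
merge 9/25 + 16/25 → 1
L = 3/20 + 17/50 + 16/25 + 1 = 213/100 = 2.13 bits/symbol.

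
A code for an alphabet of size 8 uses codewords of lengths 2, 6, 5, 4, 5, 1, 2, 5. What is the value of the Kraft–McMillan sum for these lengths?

With common denominator 2^6 = 64: Σ 2^(−ℓᵢ) = 16/64 + 1/64 + 2/64 + 4/64 + 2/64 + 32/64 + 16/64 + 2/64 = 75/64 = 1.171875.

1.171875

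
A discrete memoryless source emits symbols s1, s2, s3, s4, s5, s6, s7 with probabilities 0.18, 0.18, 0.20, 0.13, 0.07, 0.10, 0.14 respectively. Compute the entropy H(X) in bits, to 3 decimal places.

H = −Σ pᵢ log₂ pᵢ.
−0.18·log₂(0.18) = 0.4453
−0.18·log₂(0.18) = 0.4453
−0.20·log₂(0.20) = 0.4644
−0.13·log₂(0.13) = 0.3826
−0.07·log₂(0.07) = 0.2686
−0.10·log₂(0.10) = 0.3322
−0.14·log₂(0.14) = 0.3971
Sum ≈ 2.7355 → 2.736 bits.

2.736 bits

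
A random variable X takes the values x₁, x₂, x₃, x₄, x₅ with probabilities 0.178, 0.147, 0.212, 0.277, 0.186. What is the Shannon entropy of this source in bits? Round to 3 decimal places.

2.289 bits

H = −Σ pᵢ log₂ pᵢ.
−0.178·log₂(0.178) = 0.4432
−0.147·log₂(0.147) = 0.4066
−0.212·log₂(0.212) = 0.4744
−0.277·log₂(0.277) = 0.5130
−0.186·log₂(0.186) = 0.4514
Sum ≈ 2.2886 → 2.289 bits.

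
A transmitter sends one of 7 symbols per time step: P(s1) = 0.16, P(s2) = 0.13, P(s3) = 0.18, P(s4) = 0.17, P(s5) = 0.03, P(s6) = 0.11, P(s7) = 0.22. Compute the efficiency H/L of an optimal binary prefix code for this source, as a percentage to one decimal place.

Entropy H = −Σ p log₂ p ≈ 2.6682 bits.
Huffman merges: 3/100+11/100→7/50; 13/100+7/50→27/100; 4/25+17/100→33/100; 9/50+11/50→2/5; 27/100+33/100→3/5; 2/5+3/5→1. L = 137/50 ≈ 2.7400.
Efficiency = H/L = 2.6682/2.7400 = 97.4%.

97.4%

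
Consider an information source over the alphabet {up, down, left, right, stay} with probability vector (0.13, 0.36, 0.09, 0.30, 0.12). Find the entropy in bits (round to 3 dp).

H = −Σ pᵢ log₂ pᵢ.
−0.13·log₂(0.13) = 0.3826
−0.36·log₂(0.36) = 0.5306
−0.09·log₂(0.09) = 0.3127
−0.30·log₂(0.30) = 0.5211
−0.12·log₂(0.12) = 0.3671
Sum ≈ 2.1141 → 2.114 bits.

2.114 bits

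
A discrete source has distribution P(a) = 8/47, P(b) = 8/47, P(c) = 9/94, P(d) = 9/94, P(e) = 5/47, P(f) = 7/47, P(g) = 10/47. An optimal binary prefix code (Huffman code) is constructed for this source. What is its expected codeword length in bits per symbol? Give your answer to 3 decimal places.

2.787 bits/symbol

Repeatedly combine the two least-probable nodes; the expected code length is the sum of the merged weights.
merge 9/94 + 9/94 → 9/47
merge 5/47 + 7/47 → 12/47
merge 8/47 + 8/47 → 16/47
merge 9/47 + 10/47 → 19/47
merge 12/47 + 16/47 → 28/47
merge 19/47 + 28/47 → 1
L = 9/47 + 12/47 + 16/47 + 19/47 + 28/47 + 1 = 131/47 ≈ 2.787 bits/symbol.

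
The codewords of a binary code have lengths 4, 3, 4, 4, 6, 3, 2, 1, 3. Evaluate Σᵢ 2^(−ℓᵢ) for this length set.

1.328125

With common denominator 2^6 = 64: Σ 2^(−ℓᵢ) = 4/64 + 8/64 + 4/64 + 4/64 + 1/64 + 8/64 + 16/64 + 32/64 + 8/64 = 85/64 = 1.328125.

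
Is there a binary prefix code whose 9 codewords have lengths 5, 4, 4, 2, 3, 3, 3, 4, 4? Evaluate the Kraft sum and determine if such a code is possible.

With common denominator 2^5 = 32: Σ 2^(−ℓᵢ) = 1/32 + 2/32 + 2/32 + 8/32 + 4/32 + 4/32 + 4/32 + 2/32 + 2/32 = 29/32 = 0.90625.
Kraft's inequality requires Σ ≤ 1; here Σ = 0.90625 ≤ 1, so such a prefix code exists.

0.90625; yes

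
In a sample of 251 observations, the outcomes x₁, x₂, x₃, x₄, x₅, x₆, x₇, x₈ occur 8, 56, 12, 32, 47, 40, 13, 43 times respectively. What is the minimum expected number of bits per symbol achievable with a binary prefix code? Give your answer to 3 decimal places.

2.801 bits/symbol

Probabilities are the counts divided by 251.
Repeatedly combine the two least-probable nodes; the expected code length is the sum of the merged weights.
merge 8/251 + 12/251 → 20/251
merge 13/251 + 20/251 → 33/251
merge 32/251 + 33/251 → 65/251
merge 40/251 + 43/251 → 83/251
merge 47/251 + 56/251 → 103/251
merge 65/251 + 83/251 → 148/251
merge 103/251 + 148/251 → 1
L = 20/251 + 33/251 + 65/251 + 83/251 + 103/251 + 148/251 + 1 = 703/251 ≈ 2.801 bits/symbol.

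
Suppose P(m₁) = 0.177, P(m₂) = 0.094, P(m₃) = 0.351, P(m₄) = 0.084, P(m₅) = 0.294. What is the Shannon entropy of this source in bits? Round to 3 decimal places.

H = −Σ pᵢ log₂ pᵢ.
−0.177·log₂(0.177) = 0.4422
−0.094·log₂(0.094) = 0.3207
−0.351·log₂(0.351) = 0.5302
−0.084·log₂(0.084) = 0.3002
−0.294·log₂(0.294) = 0.5192
Sum ≈ 2.1124 → 2.112 bits.

2.112 bits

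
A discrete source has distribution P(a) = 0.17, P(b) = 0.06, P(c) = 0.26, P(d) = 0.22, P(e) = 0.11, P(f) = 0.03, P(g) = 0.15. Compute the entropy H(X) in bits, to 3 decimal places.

2.577 bits

H = −Σ pᵢ log₂ pᵢ.
−0.17·log₂(0.17) = 0.4346
−0.06·log₂(0.06) = 0.2435
−0.26·log₂(0.26) = 0.5053
−0.22·log₂(0.22) = 0.4806
−0.11·log₂(0.11) = 0.3503
−0.03·log₂(0.03) = 0.1518
−0.15·log₂(0.15) = 0.4105
Sum ≈ 2.5766 → 2.577 bits.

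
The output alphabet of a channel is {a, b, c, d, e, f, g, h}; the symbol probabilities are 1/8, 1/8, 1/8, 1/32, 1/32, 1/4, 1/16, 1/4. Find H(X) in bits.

Each probability is a power of 1/2, so log₂(1/p) is an integer.
H = Σ p·log₂(1/p) = 1/8·3 + 1/8·3 + 1/8·3 + 1/32·5 + 1/32·5 + 1/4·2 + 1/16·4 + 1/4·2 = 2.6875 bits.

2.6875 bits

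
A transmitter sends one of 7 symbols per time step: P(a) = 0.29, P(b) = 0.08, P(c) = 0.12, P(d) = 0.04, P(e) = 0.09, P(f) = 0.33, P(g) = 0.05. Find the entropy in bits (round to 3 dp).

H = −Σ pᵢ log₂ pᵢ.
−0.29·log₂(0.29) = 0.5179
−0.08·log₂(0.08) = 0.2915
−0.12·log₂(0.12) = 0.3671
−0.04·log₂(0.04) = 0.1858
−0.09·log₂(0.09) = 0.3127
−0.33·log₂(0.33) = 0.5278
−0.05·log₂(0.05) = 0.2161
Sum ≈ 2.4188 → 2.419 bits.

2.419 bits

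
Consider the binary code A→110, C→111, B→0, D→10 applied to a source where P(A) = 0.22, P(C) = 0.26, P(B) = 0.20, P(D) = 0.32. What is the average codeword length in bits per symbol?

L̄ = Σ pᵢ·ℓᵢ = 0.22·3 + 0.26·3 + 0.20·1 + 0.32·2 = 2.28 bits/symbol.

2.28 bits/symbol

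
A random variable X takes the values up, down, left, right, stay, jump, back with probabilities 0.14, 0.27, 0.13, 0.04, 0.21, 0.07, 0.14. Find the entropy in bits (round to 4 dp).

H = −Σ pᵢ log₂ pᵢ.
−0.14·log₂(0.14) = 0.3971
−0.27·log₂(0.27) = 0.5100
−0.13·log₂(0.13) = 0.3826
−0.04·log₂(0.04) = 0.1858
−0.21·log₂(0.21) = 0.4728
−0.07·log₂(0.07) = 0.2686
−0.14·log₂(0.14) = 0.3971
Sum ≈ 2.6140 → 2.6140 bits.

2.6140 bits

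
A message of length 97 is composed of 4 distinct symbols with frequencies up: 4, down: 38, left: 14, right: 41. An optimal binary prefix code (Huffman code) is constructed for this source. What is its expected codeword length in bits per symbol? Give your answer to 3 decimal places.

1.763 bits/symbol

Probabilities are the counts divided by 97.
Repeatedly combine the two least-probable nodes; the expected code length is the sum of the merged weights.
merge 4/97 + 14/97 → 18/97
merge 18/97 + 38/97 → 56/97
merge 41/97 + 56/97 → 1
L = 18/97 + 56/97 + 1 = 171/97 ≈ 1.763 bits/symbol.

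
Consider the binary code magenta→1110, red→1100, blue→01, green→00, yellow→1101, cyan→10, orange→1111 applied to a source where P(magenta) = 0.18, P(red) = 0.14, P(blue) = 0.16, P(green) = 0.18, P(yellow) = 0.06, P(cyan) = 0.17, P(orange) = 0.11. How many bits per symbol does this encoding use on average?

2.98 bits/symbol

L̄ = Σ pᵢ·ℓᵢ = 0.18·4 + 0.14·4 + 0.16·2 + 0.18·2 + 0.06·4 + 0.17·2 + 0.11·4 = 2.98 bits/symbol.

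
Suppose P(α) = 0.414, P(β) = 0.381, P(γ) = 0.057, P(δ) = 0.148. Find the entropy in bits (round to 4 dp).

H = −Σ pᵢ log₂ pᵢ.
−0.414·log₂(0.414) = 0.5267
−0.381·log₂(0.381) = 0.5304
−0.057·log₂(0.057) = 0.2356
−0.148·log₂(0.148) = 0.4079
Sum ≈ 1.7006 → 1.7006 bits.

1.7006 bits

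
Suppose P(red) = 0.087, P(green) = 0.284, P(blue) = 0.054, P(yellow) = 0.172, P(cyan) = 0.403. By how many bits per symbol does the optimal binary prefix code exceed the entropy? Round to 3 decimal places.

0.036 bits

Entropy H = −Σ p log₂ p ≈ 2.0148 bits.
Huffman merges: 27/500+87/1000→141/1000; 141/1000+43/250→313/1000; 71/250+313/1000→597/1000; 403/1000+597/1000→1. L = 2051/1000 ≈ 2.0510.
L − H = 2.0510 − 2.0148 = 0.036 bits.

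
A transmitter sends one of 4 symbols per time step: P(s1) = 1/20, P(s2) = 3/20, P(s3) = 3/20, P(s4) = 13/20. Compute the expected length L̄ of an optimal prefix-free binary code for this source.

1.55 bits/symbol

Repeatedly combine the two least-probable nodes; the expected code length is the sum of the merged weights.
merge 1/20 + 3/20 → 1/5
merge 3/20 + 1/5 → 7/20
merge 7/20 + 13/20 → 1
L = 1/5 + 7/20 + 1 = 31/20 = 1.55 bits/symbol.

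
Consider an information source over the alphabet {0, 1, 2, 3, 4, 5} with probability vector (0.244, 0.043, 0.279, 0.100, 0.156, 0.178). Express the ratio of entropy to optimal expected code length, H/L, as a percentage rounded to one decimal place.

98.2%

Entropy H = −Σ p log₂ p ≈ 2.3991 bits.
Huffman merges: 43/1000+1/10→143/1000; 143/1000+39/250→299/1000; 89/500+61/250→211/500; 279/1000+299/1000→289/500; 211/500+289/500→1. L = 1221/500 ≈ 2.4420.
Efficiency = H/L = 2.3991/2.4420 = 98.2%.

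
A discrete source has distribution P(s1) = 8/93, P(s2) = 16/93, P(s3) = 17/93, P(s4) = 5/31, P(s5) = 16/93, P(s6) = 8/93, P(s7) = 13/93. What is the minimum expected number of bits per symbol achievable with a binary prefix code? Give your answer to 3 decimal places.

Repeatedly combine the two least-probable nodes; the expected code length is the sum of the merged weights.
merge 8/93 + 8/93 → 16/93
merge 13/93 + 5/31 → 28/93
merge 16/93 + 16/93 → 32/93
merge 16/93 + 17/93 → 11/31
merge 28/93 + 32/93 → 20/31
merge 11/31 + 20/31 → 1
L = 16/93 + 28/93 + 32/93 + 11/31 + 20/31 + 1 = 262/93 ≈ 2.817 bits/symbol.

2.817 bits/symbol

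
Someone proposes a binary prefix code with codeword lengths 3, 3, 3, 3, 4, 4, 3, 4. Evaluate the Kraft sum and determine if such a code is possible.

0.8125; yes

With common denominator 2^4 = 16: Σ 2^(−ℓᵢ) = 2/16 + 2/16 + 2/16 + 2/16 + 1/16 + 1/16 + 2/16 + 1/16 = 13/16 = 0.8125.
Kraft's inequality requires Σ ≤ 1; here Σ = 0.8125 ≤ 1, so such a prefix code exists.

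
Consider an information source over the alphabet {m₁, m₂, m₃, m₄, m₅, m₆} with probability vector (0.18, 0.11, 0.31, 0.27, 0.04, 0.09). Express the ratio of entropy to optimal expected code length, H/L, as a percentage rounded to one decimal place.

98.2%

Entropy H = −Σ p log₂ p ≈ 2.3278 bits.
Huffman merges: 1/25+9/100→13/100; 11/100+13/100→6/25; 9/50+6/25→21/50; 27/100+31/100→29/50; 21/50+29/50→1. L = 237/100 ≈ 2.3700.
Efficiency = H/L = 2.3278/2.3700 = 98.2%.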